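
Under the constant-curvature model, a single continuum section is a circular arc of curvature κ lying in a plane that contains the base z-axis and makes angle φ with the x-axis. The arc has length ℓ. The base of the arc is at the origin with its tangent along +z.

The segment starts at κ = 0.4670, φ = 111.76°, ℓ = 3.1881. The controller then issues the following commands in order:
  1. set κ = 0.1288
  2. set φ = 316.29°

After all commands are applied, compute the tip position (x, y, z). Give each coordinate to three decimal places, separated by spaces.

0.467 -0.446 3.099

initial: κ=0.4670, φ=111.76°, ℓ=3.1881
cmd 1: set κ=0.1288 → (κ,φ,ℓ)=(0.1288,111.76°,3.1881) → tip=(-0.2393,0.5994,3.0993)
cmd 2: set φ=316.29° → (κ,φ,ℓ)=(0.1288,316.29°,3.1881) → tip=(0.4665,-0.4460,3.0993)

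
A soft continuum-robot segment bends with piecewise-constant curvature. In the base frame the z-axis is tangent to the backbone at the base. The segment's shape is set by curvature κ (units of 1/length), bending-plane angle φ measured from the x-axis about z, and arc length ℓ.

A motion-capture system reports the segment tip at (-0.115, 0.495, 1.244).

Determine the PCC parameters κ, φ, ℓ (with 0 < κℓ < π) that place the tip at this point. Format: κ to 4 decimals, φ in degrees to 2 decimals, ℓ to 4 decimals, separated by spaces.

ρ = √(x²+y²) = √(-0.115² + 0.495²) = 0.50818
φ = atan2(y, x) mod 360° = atan2(0.495, -0.115) = 103.0791°
|p|² = ρ² + z² = 0.50818² + 1.244² = 1.80579
κ = 2ρ / |p|² = 2×0.50818 / 1.80579 = 0.56284
θ = 2·atan2(ρ, z) = 2·atan2(0.50818, 1.244) = 0.77564 rad
ℓ = θ/κ = 0.77564/0.56284 = 1.37808

0.5628 103.08 1.3781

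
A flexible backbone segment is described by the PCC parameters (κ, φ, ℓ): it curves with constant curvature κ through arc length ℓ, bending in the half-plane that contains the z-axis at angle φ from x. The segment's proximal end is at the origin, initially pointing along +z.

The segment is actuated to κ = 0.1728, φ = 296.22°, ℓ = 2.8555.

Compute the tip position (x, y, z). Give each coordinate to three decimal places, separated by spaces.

0.305 -0.619 2.741

θ = κ·ℓ = 0.1728 × 2.8555 = 0.49343 rad
ρ = (1 − cos θ)/κ = (1 − 0.88071)/0.1728 = 0.69032
z = sin θ / κ = 0.47365/0.1728 = 2.74103
x = ρ cos φ = 0.69032 × cos(296.22°) = 0.30500
y = ρ sin φ = 0.69032 × sin(296.22°) = -0.61929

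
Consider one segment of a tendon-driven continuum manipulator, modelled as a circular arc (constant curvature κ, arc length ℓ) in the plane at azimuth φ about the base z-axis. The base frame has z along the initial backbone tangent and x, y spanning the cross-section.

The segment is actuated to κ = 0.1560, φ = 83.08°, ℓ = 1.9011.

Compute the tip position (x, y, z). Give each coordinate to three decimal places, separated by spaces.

0.034 0.278 1.873

θ = κ·ℓ = 0.1560 × 1.9011 = 0.29657 rad
ρ = (1 − cos θ)/κ = (1 − 0.95634)/0.1560 = 0.27985
z = sin θ / κ = 0.29224/0.1560 = 1.87335
x = ρ cos φ = 0.27985 × cos(83.08°) = 0.03372
y = ρ sin φ = 0.27985 × sin(83.08°) = 0.27781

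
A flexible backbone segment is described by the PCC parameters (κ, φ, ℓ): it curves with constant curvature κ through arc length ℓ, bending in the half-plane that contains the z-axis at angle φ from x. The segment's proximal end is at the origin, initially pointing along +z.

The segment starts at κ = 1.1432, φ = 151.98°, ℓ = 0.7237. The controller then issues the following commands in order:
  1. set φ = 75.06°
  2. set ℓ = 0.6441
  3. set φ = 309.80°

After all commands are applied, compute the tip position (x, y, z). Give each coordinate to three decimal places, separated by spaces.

initial: κ=1.1432, φ=151.98°, ℓ=0.7237
cmd 1: set φ=75.06° → (κ,φ,ℓ)=(1.1432,75.06°,0.7237) → tip=(0.0729,0.2731,0.6439)
cmd 2: set ℓ=0.6441 → (κ,φ,ℓ)=(1.1432,75.06°,0.6441) → tip=(0.0584,0.2190,0.5875)
cmd 3: set φ=309.80° → (κ,φ,ℓ)=(1.1432,309.80°,0.6441) → tip=(0.1451,-0.1741,0.5875)

0.145 -0.174 0.587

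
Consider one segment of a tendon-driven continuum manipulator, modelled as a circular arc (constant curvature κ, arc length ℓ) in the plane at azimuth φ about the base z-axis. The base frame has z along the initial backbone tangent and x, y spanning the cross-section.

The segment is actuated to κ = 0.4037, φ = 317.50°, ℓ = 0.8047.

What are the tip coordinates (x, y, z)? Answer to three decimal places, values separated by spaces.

θ = κ·ℓ = 0.4037 × 0.8047 = 0.32486 rad
ρ = (1 − cos θ)/κ = (1 − 0.94770)/0.4037 = 0.12956
z = sin θ / κ = 0.31917/0.4037 = 0.79062
x = ρ cos φ = 0.12956 × cos(317.50°) = 0.09552
y = ρ sin φ = 0.12956 × sin(317.50°) = -0.08753

0.096 -0.088 0.791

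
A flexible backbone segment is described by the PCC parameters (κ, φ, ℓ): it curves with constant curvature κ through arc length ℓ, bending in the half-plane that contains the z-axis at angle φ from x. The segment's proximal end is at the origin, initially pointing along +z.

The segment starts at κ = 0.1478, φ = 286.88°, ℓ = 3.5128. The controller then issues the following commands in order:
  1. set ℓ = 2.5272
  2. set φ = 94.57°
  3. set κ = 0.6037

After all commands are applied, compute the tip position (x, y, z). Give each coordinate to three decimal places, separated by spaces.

initial: κ=0.1478, φ=286.88°, ℓ=3.5128
cmd 1: set ℓ=2.5272 → (κ,φ,ℓ)=(0.1478,286.88°,2.5272) → tip=(0.1355,-0.4464,2.4688)
cmd 2: set φ=94.57° → (κ,φ,ℓ)=(0.1478,94.57°,2.5272) → tip=(-0.0372,0.4650,2.4688)
cmd 3: set κ=0.6037 → (κ,φ,ℓ)=(0.6037,94.57°,2.5272) → tip=(-0.1260,1.5767,1.6548)

-0.126 1.577 1.655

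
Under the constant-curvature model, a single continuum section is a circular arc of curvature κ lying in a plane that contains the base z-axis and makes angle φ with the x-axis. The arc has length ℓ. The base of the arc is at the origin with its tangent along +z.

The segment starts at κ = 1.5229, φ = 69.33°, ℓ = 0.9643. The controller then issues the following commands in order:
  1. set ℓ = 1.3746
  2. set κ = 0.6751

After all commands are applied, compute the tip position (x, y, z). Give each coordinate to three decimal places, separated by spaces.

initial: κ=1.5229, φ=69.33°, ℓ=0.9643
cmd 1: set ℓ=1.3746 → (κ,φ,ℓ)=(1.5229,69.33°,1.3746) → tip=(0.3475,0.9210,0.5690)
cmd 2: set κ=0.6751 → (κ,φ,ℓ)=(0.6751,69.33°,1.3746) → tip=(0.2094,0.5551,1.1856)

0.209 0.555 1.186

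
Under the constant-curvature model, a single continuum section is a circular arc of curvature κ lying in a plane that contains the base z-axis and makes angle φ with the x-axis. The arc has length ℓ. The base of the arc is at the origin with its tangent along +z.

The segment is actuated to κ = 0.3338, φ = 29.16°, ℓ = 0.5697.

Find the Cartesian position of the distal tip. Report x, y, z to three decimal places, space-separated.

0.047 0.026 0.566

θ = κ·ℓ = 0.3338 × 0.5697 = 0.19017 rad
ρ = (1 − cos θ)/κ = (1 − 0.98197)/0.3338 = 0.05401
z = sin θ / κ = 0.18902/0.3338 = 0.56627
x = ρ cos φ = 0.05401 × cos(29.16°) = 0.04716
y = ρ sin φ = 0.05401 × sin(29.16°) = 0.02631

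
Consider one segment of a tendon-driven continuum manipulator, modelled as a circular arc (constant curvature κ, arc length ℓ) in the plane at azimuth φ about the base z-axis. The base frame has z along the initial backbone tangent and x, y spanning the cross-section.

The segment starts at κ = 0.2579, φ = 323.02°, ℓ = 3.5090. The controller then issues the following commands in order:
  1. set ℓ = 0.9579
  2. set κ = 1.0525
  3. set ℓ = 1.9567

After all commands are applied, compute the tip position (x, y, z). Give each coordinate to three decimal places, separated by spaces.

1.115 -0.840 0.839

initial: κ=0.2579, φ=323.02°, ℓ=3.5090
cmd 1: set ℓ=0.9579 → (κ,φ,ℓ)=(0.2579,323.02°,0.9579) → tip=(0.0940,-0.0708,0.9482)
cmd 2: set κ=1.0525 → (κ,φ,ℓ)=(1.0525,323.02°,0.9579) → tip=(0.3542,-0.2667,0.8037)
cmd 3: set ℓ=1.9567 → (κ,φ,ℓ)=(1.0525,323.02°,1.9567) → tip=(1.1153,-0.8398,0.8389)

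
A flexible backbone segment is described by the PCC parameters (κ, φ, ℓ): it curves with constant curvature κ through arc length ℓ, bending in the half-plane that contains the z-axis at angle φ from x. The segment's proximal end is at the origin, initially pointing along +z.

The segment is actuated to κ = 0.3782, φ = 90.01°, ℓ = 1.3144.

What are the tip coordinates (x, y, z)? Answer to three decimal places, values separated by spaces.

θ = κ·ℓ = 0.3782 × 1.3144 = 0.49711 rad
ρ = (1 − cos θ)/κ = (1 − 0.87897)/0.3782 = 0.32003
z = sin θ / κ = 0.47688/0.3782 = 1.26093
x = ρ cos φ = 0.32003 × cos(90.01°) = -0.00006
y = ρ sin φ = 0.32003 × sin(90.01°) = 0.32003

-0.000 0.320 1.261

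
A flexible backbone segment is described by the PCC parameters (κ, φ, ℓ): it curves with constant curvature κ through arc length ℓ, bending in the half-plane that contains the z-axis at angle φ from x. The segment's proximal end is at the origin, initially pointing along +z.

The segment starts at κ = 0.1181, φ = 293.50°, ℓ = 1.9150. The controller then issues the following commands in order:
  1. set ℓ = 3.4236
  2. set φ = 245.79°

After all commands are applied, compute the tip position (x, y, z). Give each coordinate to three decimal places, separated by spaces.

-0.280 -0.623 3.331

initial: κ=0.1181, φ=293.50°, ℓ=1.9150
cmd 1: set ℓ=3.4236 → (κ,φ,ℓ)=(0.1181,293.50°,3.4236) → tip=(0.2722,-0.6261,3.3311)
cmd 2: set φ=245.79° → (κ,φ,ℓ)=(0.1181,245.79°,3.4236) → tip=(-0.2800,-0.6227,3.3311)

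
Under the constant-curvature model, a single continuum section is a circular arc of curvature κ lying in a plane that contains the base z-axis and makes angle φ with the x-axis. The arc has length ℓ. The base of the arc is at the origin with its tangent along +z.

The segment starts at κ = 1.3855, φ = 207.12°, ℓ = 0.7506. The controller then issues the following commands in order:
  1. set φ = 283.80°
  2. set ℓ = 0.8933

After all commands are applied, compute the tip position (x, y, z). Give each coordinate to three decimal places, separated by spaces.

0.116 -0.472 0.682

initial: κ=1.3855, φ=207.12°, ℓ=0.7506
cmd 1: set φ=283.80° → (κ,φ,ℓ)=(1.3855,283.80°,0.7506) → tip=(0.0850,-0.3461,0.6224)
cmd 2: set ℓ=0.8933 → (κ,φ,ℓ)=(1.3855,283.80°,0.8933) → tip=(0.1159,-0.4717,0.6821)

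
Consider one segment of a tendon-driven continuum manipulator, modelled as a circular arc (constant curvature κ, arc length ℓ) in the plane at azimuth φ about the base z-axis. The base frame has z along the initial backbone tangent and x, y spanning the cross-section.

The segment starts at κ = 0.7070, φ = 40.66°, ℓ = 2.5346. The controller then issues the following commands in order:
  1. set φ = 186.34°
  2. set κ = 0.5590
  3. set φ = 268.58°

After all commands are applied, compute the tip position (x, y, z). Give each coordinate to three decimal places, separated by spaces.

initial: κ=0.7070, φ=40.66°, ℓ=2.5346
cmd 1: set φ=186.34° → (κ,φ,ℓ)=(0.7070,186.34°,2.5346) → tip=(-1.7142,-0.1905,1.3800)
cmd 2: set κ=0.5590 → (κ,φ,ℓ)=(0.5590,186.34°,2.5346) → tip=(-1.5053,-0.1673,1.7678)
cmd 3: set φ=268.58° → (κ,φ,ℓ)=(0.5590,268.58°,2.5346) → tip=(-0.0375,-1.5141,1.7678)

-0.038 -1.514 1.768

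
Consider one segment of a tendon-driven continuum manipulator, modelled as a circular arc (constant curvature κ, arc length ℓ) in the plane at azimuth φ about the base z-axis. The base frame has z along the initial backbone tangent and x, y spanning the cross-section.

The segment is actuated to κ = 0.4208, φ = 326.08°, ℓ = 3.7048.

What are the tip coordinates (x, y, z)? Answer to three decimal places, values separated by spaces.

1.949 -1.310 2.376

θ = κ·ℓ = 0.4208 × 3.7048 = 1.55898 rad
ρ = (1 − cos θ)/κ = (1 − 0.01182)/0.4208 = 2.34835
z = sin θ / κ = 0.99993/0.4208 = 2.37626
x = ρ cos φ = 2.34835 × cos(326.08°) = 1.94870
y = ρ sin φ = 2.34835 × sin(326.08°) = -1.31046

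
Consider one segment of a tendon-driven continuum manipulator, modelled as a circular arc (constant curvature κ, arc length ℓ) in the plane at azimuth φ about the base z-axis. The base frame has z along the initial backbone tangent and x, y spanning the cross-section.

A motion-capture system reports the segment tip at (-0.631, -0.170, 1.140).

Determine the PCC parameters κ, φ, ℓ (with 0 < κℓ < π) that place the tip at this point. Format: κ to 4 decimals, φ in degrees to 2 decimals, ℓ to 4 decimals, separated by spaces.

ρ = √(x²+y²) = √(-0.631² + -0.170²) = 0.65350
φ = atan2(y, x) mod 360° = atan2(-0.170, -0.631) = 195.0783°
|p|² = ρ² + z² = 0.65350² + 1.140² = 1.72666
κ = 2ρ / |p|² = 2×0.65350 / 1.72666 = 0.75695
θ = 2·atan2(ρ, z) = 2·atan2(0.65350, 1.140) = 1.04103 rad
ℓ = θ/κ = 1.04103/0.75695 = 1.37529

0.7570 195.08 1.3753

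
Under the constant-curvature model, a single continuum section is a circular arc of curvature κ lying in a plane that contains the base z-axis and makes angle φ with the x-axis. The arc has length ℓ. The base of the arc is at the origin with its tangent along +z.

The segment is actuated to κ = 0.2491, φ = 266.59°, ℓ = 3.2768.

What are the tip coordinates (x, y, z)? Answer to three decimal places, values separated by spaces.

-0.075 -1.262 2.925

θ = κ·ℓ = 0.2491 × 3.2768 = 0.81625 rad
ρ = (1 − cos θ)/κ = (1 − 0.68496)/0.2491 = 1.26472
z = sin θ / κ = 0.72858/0.2491 = 2.92486
x = ρ cos φ = 1.26472 × cos(266.59°) = -0.07523
y = ρ sin φ = 1.26472 × sin(266.59°) = -1.26248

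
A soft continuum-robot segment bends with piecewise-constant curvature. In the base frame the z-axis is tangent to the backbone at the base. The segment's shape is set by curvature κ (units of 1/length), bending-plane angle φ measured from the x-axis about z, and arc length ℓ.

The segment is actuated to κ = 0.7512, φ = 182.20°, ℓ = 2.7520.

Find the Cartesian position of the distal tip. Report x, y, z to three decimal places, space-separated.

-1.964 -0.075 1.170

θ = κ·ℓ = 0.7512 × 2.7520 = 2.06730 rad
ρ = (1 − cos θ)/κ = (1 − -0.47636)/0.7512 = 1.96533
z = sin θ / κ = 0.87925/0.7512 = 1.17046
x = ρ cos φ = 1.96533 × cos(182.20°) = -1.96388
y = ρ sin φ = 1.96533 × sin(182.20°) = -0.07544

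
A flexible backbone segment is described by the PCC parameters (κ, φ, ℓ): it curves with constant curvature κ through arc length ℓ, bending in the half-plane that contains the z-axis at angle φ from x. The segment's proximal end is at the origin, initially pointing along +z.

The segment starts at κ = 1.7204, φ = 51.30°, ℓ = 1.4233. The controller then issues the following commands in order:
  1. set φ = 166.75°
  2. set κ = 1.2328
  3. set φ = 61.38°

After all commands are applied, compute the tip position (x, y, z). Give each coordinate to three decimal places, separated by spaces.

0.460 0.842 0.797

initial: κ=1.7204, φ=51.30°, ℓ=1.4233
cmd 1: set φ=166.75° → (κ,φ,ℓ)=(1.7204,166.75°,1.4233) → tip=(-1.0011,0.2357,0.3713)
cmd 2: set κ=1.2328 → (κ,φ,ℓ)=(1.2328,166.75°,1.4233) → tip=(-0.9339,0.2199,0.7975)
cmd 3: set φ=61.38° → (κ,φ,ℓ)=(1.2328,61.38°,1.4233) → tip=(0.4596,0.8422,0.7975)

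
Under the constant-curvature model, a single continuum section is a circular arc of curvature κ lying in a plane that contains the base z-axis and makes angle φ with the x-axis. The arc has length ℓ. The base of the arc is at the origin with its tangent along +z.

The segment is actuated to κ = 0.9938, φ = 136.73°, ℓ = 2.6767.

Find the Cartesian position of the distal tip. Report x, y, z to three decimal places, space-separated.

θ = κ·ℓ = 0.9938 × 2.6767 = 2.66010 rad
ρ = (1 − cos θ)/κ = (1 − -0.88631)/0.9938 = 1.89807
z = sin θ / κ = 0.46310/0.9938 = 0.46599
x = ρ cos φ = 1.89807 × cos(136.73°) = -1.38205
y = ρ sin φ = 1.89807 × sin(136.73°) = 1.30101

-1.382 1.301 0.466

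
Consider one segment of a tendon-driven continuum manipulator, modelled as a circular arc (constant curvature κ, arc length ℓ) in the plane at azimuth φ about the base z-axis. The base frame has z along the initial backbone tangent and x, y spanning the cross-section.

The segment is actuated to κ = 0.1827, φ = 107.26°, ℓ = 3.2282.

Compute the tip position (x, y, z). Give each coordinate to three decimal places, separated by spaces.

θ = κ·ℓ = 0.1827 × 3.2282 = 0.58979 rad
ρ = (1 − cos θ)/κ = (1 − 0.83106)/0.1827 = 0.92471
z = sin θ / κ = 0.55619/0.1827 = 3.04427
x = ρ cos φ = 0.92471 × cos(107.26°) = -0.27437
y = ρ sin φ = 0.92471 × sin(107.26°) = 0.88306

-0.274 0.883 3.044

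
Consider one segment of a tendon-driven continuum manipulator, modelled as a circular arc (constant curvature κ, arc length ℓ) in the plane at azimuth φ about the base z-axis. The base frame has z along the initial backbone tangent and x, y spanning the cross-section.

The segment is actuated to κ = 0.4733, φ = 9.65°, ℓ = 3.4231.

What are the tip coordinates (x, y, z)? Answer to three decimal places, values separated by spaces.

2.186 0.372 2.110

θ = κ·ℓ = 0.4733 × 3.4231 = 1.62015 rad
ρ = (1 − cos θ)/κ = (1 − -0.04934)/0.4733 = 2.21707
z = sin θ / κ = 0.99878/0.4733 = 2.11025
x = ρ cos φ = 2.21707 × cos(9.65°) = 2.18569
y = ρ sin φ = 2.21707 × sin(9.65°) = 0.37164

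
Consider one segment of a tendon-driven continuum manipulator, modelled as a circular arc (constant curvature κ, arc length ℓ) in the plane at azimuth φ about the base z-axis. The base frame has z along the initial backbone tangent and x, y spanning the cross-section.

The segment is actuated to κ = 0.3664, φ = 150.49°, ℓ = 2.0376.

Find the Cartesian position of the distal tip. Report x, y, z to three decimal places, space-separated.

θ = κ·ℓ = 0.3664 × 2.0376 = 0.74658 rad
ρ = (1 − cos θ)/κ = (1 − 0.73402)/0.3664 = 0.72593
z = sin θ / κ = 0.67913/0.3664 = 1.85352
x = ρ cos φ = 0.72593 × cos(150.49°) = -0.63176
y = ρ sin φ = 0.72593 × sin(150.49°) = 0.35758

-0.632 0.358 1.854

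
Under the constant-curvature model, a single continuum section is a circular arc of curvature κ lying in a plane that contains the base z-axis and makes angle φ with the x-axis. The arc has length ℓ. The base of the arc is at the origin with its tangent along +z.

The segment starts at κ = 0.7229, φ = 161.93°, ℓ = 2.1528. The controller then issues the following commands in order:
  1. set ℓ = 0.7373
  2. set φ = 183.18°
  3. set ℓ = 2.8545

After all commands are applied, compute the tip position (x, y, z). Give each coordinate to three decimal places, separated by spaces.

initial: κ=0.7229, φ=161.93°, ℓ=2.1528
cmd 1: set ℓ=0.7373 → (κ,φ,ℓ)=(0.7229,161.93°,0.7373) → tip=(-0.1824,0.0595,0.7029)
cmd 2: set φ=183.18° → (κ,φ,ℓ)=(0.7229,183.18°,0.7373) → tip=(-0.1916,-0.0106,0.7029)
cmd 3: set ℓ=2.8545 → (κ,φ,ℓ)=(0.7229,183.18°,2.8545) → tip=(-2.0345,-0.1130,1.2188)

-2.035 -0.113 1.219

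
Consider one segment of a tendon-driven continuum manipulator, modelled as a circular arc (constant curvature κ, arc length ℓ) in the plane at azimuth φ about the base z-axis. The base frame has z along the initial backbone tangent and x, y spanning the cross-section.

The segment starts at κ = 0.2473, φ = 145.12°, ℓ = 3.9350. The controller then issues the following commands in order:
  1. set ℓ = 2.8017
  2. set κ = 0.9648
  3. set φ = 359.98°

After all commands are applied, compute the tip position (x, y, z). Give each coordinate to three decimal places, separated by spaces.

1.975 -0.001 0.440

initial: κ=0.2473, φ=145.12°, ℓ=3.9350
cmd 1: set ℓ=2.8017 → (κ,φ,ℓ)=(0.2473,145.12°,2.8017) → tip=(-0.7649,0.5332,2.5829)
cmd 2: set κ=0.9648 → (κ,φ,ℓ)=(0.9648,145.12°,2.8017) → tip=(-1.6201,1.1294,0.4401)
cmd 3: set φ=359.98° → (κ,φ,ℓ)=(0.9648,359.98°,2.8017) → tip=(1.9749,-0.0007,0.4401)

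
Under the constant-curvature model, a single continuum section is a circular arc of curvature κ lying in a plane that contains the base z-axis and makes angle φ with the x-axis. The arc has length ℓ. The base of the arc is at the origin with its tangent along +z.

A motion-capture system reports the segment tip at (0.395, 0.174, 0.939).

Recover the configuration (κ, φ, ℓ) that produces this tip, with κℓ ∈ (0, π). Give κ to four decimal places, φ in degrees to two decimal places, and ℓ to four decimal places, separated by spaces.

ρ = √(x²+y²) = √(0.395² + 0.174²) = 0.43163
φ = atan2(y, x) mod 360° = atan2(0.174, 0.395) = 23.7738°
|p|² = ρ² + z² = 0.43163² + 0.939² = 1.06802
κ = 2ρ / |p|² = 2×0.43163 / 1.06802 = 0.80827
θ = 2·atan2(ρ, z) = 2·atan2(0.43163, 0.939) = 0.86173 rad
ℓ = θ/κ = 0.86173/0.80827 = 1.06613

0.8083 23.77 1.0661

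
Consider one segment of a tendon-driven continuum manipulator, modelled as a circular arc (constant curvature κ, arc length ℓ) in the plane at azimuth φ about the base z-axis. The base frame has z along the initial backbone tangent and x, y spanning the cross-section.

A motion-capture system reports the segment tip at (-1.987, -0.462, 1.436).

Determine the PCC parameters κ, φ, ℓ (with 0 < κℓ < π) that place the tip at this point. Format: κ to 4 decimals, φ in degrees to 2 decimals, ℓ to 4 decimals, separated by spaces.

0.6556 193.09 2.9210

ρ = √(x²+y²) = √(-1.987² + -0.462²) = 2.04000
φ = atan2(y, x) mod 360° = atan2(-0.462, -1.987) = 193.0893°
|p|² = ρ² + z² = 2.04000² + 1.436² = 6.22371
κ = 2ρ / |p|² = 2×2.04000 / 6.22371 = 0.65556
θ = 2·atan2(ρ, z) = 2·atan2(2.04000, 1.436) = 1.91489 rad
ℓ = θ/κ = 1.91489/0.65556 = 2.92100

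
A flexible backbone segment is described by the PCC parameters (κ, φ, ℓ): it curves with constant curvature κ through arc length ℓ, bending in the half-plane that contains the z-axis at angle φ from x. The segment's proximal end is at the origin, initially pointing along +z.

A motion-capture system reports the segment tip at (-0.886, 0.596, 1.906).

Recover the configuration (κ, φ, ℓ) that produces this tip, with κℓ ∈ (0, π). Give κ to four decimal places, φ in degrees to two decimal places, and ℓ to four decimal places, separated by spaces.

ρ = √(x²+y²) = √(-0.886² + 0.596²) = 1.06781
φ = atan2(y, x) mod 360° = atan2(0.596, -0.886) = 146.0718°
|p|² = ρ² + z² = 1.06781² + 1.906² = 4.77305
κ = 2ρ / |p|² = 2×1.06781 / 4.77305 = 0.44743
θ = 2·atan2(ρ, z) = 2·atan2(1.06781, 1.906) = 1.02133 rad
ℓ = θ/κ = 1.02133/0.44743 = 2.28266

0.4474 146.07 2.2827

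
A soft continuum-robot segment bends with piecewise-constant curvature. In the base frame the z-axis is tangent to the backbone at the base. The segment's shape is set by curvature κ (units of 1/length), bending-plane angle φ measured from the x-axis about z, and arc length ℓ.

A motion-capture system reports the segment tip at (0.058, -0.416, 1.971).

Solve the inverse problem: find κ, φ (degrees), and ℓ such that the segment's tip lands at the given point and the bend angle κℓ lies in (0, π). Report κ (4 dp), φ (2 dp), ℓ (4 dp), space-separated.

0.2068 277.94 2.0301

ρ = √(x²+y²) = √(0.058² + -0.416²) = 0.42002
φ = atan2(y, x) mod 360° = atan2(-0.416, 0.058) = 277.9372°
|p|² = ρ² + z² = 0.42002² + 1.971² = 4.06126
κ = 2ρ / |p|² = 2×0.42002 / 4.06126 = 0.20684
θ = 2·atan2(ρ, z) = 2·atan2(0.42002, 1.971) = 0.41992 rad
ℓ = θ/κ = 0.41992/0.20684 = 2.03014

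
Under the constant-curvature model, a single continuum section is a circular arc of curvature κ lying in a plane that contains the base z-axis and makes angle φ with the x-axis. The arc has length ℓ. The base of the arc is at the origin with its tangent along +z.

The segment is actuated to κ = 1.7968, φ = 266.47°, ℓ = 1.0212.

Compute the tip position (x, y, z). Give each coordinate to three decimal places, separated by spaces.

θ = κ·ℓ = 1.7968 × 1.0212 = 1.83489 rad
ρ = (1 − cos θ)/κ = (1 − -0.26104)/1.7968 = 0.70182
z = sin θ / κ = 0.96533/1.7968 = 0.53725
x = ρ cos φ = 0.70182 × cos(266.47°) = -0.04321
y = ρ sin φ = 0.70182 × sin(266.47°) = -0.70049

-0.043 -0.700 0.537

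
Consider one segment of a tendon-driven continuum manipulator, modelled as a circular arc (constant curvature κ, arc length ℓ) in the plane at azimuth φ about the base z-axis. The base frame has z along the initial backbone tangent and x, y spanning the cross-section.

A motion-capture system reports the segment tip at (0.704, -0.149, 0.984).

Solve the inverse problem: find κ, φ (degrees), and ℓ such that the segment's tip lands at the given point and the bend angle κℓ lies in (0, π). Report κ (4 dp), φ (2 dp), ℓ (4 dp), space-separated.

0.9685 348.05 1.3040

ρ = √(x²+y²) = √(0.704² + -0.149²) = 0.71960
φ = atan2(y, x) mod 360° = atan2(-0.149, 0.704) = 348.0498°
|p|² = ρ² + z² = 0.71960² + 0.984² = 1.48607
κ = 2ρ / |p|² = 2×0.71960 / 1.48607 = 0.96845
θ = 2·atan2(ρ, z) = 2·atan2(0.71960, 0.984) = 1.26285 rad
ℓ = θ/κ = 1.26285/0.96845 = 1.30398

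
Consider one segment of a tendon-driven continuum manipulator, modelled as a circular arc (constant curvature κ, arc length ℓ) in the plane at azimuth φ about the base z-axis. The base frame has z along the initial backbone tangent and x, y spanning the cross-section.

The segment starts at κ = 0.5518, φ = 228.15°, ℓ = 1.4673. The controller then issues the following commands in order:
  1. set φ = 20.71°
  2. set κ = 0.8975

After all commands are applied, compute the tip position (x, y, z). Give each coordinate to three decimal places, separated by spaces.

0.780 0.295 1.078

initial: κ=0.5518, φ=228.15°, ℓ=1.4673
cmd 1: set φ=20.71° → (κ,φ,ℓ)=(0.5518,20.71°,1.4673) → tip=(0.5259,0.1988,1.3122)
cmd 2: set κ=0.8975 → (κ,φ,ℓ)=(0.8975,20.71°,1.4673) → tip=(0.7804,0.2951,1.0785)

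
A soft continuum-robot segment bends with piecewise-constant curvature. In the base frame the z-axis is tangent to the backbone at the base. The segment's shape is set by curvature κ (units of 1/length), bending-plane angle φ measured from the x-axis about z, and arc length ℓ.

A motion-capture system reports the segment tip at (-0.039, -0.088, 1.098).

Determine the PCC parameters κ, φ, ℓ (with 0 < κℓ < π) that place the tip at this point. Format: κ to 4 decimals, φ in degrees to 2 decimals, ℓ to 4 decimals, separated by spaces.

0.1585 246.10 1.1036

ρ = √(x²+y²) = √(-0.039² + -0.088²) = 0.09625
φ = atan2(y, x) mod 360° = atan2(-0.088, -0.039) = 246.0979°
|p|² = ρ² + z² = 0.09625² + 1.098² = 1.21487
κ = 2ρ / |p|² = 2×0.09625 / 1.21487 = 0.15846
θ = 2·atan2(ρ, z) = 2·atan2(0.09625, 1.098) = 0.17488 rad
ℓ = θ/κ = 0.17488/0.15846 = 1.10362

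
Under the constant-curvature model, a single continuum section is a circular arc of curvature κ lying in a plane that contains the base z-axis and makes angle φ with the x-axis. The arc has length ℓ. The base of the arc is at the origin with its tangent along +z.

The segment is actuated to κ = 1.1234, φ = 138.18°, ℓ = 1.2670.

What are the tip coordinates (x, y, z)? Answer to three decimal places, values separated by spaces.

θ = κ·ℓ = 1.1234 × 1.2670 = 1.42335 rad
ρ = (1 − cos θ)/κ = (1 − 0.14691)/1.1234 = 0.75938
z = sin θ / κ = 0.98915/1.1234 = 0.88050
x = ρ cos φ = 0.75938 × cos(138.18°) = -0.56592
y = ρ sin φ = 0.75938 × sin(138.18°) = 0.50635

-0.566 0.506 0.880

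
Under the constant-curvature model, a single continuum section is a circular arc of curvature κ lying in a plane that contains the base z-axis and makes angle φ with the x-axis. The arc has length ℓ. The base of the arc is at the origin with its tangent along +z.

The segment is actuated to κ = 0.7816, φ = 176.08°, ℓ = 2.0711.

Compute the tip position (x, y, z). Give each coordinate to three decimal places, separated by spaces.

θ = κ·ℓ = 0.7816 × 2.0711 = 1.61877 rad
ρ = (1 − cos θ)/κ = (1 − -0.04796)/0.7816 = 1.34078
z = sin θ / κ = 0.99885/0.7816 = 1.27795
x = ρ cos φ = 1.34078 × cos(176.08°) = -1.33765
y = ρ sin φ = 1.34078 × sin(176.08°) = 0.09166

-1.338 0.092 1.278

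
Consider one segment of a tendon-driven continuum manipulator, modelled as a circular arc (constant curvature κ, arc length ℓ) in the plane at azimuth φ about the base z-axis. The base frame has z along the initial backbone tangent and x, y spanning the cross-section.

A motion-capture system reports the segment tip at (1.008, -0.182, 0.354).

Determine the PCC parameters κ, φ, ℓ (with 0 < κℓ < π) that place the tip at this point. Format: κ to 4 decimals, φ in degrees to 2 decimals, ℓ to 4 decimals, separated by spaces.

1.7442 349.77 1.4196

ρ = √(x²+y²) = √(1.008² + -0.182²) = 1.02430
φ = atan2(y, x) mod 360° = atan2(-0.182, 1.008) = 349.7652°
|p|² = ρ² + z² = 1.02430² + 0.354² = 1.17450
κ = 2ρ / |p|² = 2×1.02430 / 1.17450 = 1.74422
θ = 2·atan2(ρ, z) = 2·atan2(1.02430, 0.354) = 2.47609 rad
ℓ = θ/κ = 2.47609/1.74422 = 1.41959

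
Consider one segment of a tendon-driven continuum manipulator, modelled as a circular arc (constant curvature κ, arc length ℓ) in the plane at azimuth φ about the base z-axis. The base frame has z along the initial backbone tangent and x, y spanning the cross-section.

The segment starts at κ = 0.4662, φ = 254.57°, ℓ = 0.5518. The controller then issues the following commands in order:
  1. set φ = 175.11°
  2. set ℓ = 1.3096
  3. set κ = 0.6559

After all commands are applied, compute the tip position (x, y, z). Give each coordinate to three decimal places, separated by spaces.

-0.527 0.045 1.154

initial: κ=0.4662, φ=254.57°, ℓ=0.5518
cmd 1: set φ=175.11° → (κ,φ,ℓ)=(0.4662,175.11°,0.5518) → tip=(-0.0703,0.0060,0.5457)
cmd 2: set ℓ=1.3096 → (κ,φ,ℓ)=(0.4662,175.11°,1.3096) → tip=(-0.3861,0.0330,1.2297)
cmd 3: set κ=0.6559 → (κ,φ,ℓ)=(0.6559,175.11°,1.3096) → tip=(-0.5268,0.0451,1.1544)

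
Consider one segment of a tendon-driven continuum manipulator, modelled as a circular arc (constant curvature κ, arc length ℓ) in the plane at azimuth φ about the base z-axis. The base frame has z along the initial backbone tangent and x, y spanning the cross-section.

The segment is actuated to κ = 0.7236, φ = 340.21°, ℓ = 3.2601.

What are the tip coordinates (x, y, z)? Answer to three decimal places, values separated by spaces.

θ = κ·ℓ = 0.7236 × 3.2601 = 2.35901 rad
ρ = (1 − cos θ)/κ = (1 − -0.70909)/0.7236 = 2.36193
z = sin θ / κ = 0.70511/0.7236 = 0.97445
x = ρ cos φ = 2.36193 × cos(340.21°) = 2.22244
y = ρ sin φ = 2.36193 × sin(340.21°) = -0.79969

2.222 -0.800 0.974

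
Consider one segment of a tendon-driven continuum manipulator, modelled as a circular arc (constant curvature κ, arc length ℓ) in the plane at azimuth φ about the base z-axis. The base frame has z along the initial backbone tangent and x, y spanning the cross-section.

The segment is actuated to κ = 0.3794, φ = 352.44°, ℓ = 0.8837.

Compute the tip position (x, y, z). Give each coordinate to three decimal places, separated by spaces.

θ = κ·ℓ = 0.3794 × 0.8837 = 0.33528 rad
ρ = (1 − cos θ)/κ = (1 − 0.94432)/0.3794 = 0.14676
z = sin θ / κ = 0.32903/0.3794 = 0.86724
x = ρ cos φ = 0.14676 × cos(352.44°) = 0.14548
y = ρ sin φ = 0.14676 × sin(352.44°) = -0.01931

0.145 -0.019 0.867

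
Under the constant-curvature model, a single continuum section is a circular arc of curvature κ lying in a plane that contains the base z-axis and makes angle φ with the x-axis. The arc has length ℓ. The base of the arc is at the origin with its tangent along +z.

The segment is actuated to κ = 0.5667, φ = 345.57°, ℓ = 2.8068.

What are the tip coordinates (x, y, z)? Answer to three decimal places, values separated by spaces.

θ = κ·ℓ = 0.5667 × 2.8068 = 1.59061 rad
ρ = (1 − cos θ)/κ = (1 − -0.01982)/0.5667 = 1.79957
z = sin θ / κ = 0.99980/0.5667 = 1.76426
x = ρ cos φ = 1.79957 × cos(345.57°) = 1.74280
y = ρ sin φ = 1.79957 × sin(345.57°) = -0.44845

1.743 -0.448 1.764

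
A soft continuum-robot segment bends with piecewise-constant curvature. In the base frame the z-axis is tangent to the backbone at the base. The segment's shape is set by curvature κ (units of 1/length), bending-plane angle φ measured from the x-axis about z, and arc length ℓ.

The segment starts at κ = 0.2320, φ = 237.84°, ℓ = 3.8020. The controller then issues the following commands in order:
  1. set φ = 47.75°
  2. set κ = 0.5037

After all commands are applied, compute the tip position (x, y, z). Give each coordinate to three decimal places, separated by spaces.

initial: κ=0.2320, φ=237.84°, ℓ=3.8020
cmd 1: set φ=47.75° → (κ,φ,ℓ)=(0.2320,47.75°,3.8020) → tip=(1.0562,1.1628,3.3278)
cmd 2: set κ=0.5037 → (κ,φ,ℓ)=(0.5037,47.75°,3.8020) → tip=(1.7854,1.9656,1.8688)

1.785 1.966 1.869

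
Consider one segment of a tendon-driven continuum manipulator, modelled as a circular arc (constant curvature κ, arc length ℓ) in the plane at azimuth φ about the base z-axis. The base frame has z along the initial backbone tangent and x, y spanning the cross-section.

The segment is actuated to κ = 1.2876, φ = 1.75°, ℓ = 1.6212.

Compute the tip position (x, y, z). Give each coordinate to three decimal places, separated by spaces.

θ = κ·ℓ = 1.2876 × 1.6212 = 2.08746 rad
ρ = (1 − cos θ)/κ = (1 − -0.49398)/1.2876 = 1.16028
z = sin θ / κ = 0.86947/1.2876 = 0.67527
x = ρ cos φ = 1.16028 × cos(1.75°) = 1.15974
y = ρ sin φ = 1.16028 × sin(1.75°) = 0.03543

1.160 0.035 0.675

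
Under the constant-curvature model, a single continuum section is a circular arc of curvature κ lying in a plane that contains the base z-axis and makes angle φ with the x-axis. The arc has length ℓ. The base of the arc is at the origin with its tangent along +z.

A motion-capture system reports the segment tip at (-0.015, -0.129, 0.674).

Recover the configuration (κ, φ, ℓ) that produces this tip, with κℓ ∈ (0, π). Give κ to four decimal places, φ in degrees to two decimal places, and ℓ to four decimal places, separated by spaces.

0.5513 263.37 0.6906

ρ = √(x²+y²) = √(-0.015² + -0.129²) = 0.12987
φ = atan2(y, x) mod 360° = atan2(-0.129, -0.015) = 263.3675°
|p|² = ρ² + z² = 0.12987² + 0.674² = 0.47114
κ = 2ρ / |p|² = 2×0.12987 / 0.47114 = 0.55130
θ = 2·atan2(ρ, z) = 2·atan2(0.12987, 0.674) = 0.38070 rad
ℓ = θ/κ = 0.38070/0.55130 = 0.69056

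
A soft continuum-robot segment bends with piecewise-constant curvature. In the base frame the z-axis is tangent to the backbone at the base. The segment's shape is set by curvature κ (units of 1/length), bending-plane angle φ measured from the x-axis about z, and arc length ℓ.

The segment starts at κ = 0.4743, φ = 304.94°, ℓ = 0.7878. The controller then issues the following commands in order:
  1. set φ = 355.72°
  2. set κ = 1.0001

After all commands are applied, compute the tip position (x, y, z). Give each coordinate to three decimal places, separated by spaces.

initial: κ=0.4743, φ=304.94°, ℓ=0.7878
cmd 1: set φ=355.72° → (κ,φ,ℓ)=(0.4743,355.72°,0.7878) → tip=(0.1451,-0.0109,0.7696)
cmd 2: set κ=1.0001 → (κ,φ,ℓ)=(1.0001,355.72°,0.7878) → tip=(0.2938,-0.0220,0.7088)

0.294 -0.022 0.709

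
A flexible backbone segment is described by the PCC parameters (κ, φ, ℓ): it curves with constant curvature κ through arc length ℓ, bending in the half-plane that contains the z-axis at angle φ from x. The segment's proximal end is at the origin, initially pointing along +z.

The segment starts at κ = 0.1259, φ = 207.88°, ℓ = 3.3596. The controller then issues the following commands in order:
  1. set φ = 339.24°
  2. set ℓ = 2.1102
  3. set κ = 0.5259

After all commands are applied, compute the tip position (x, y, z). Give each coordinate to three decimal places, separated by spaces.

initial: κ=0.1259, φ=207.88°, ℓ=3.3596
cmd 1: set φ=339.24° → (κ,φ,ℓ)=(0.1259,339.24°,3.3596) → tip=(0.6545,-0.2481,3.2603)
cmd 2: set ℓ=2.1102 → (κ,φ,ℓ)=(0.1259,339.24°,2.1102) → tip=(0.2606,-0.0988,2.0855)
cmd 3: set κ=0.5259 → (κ,φ,ℓ)=(0.5259,339.24°,2.1102) → tip=(0.9870,-0.3741,1.7030)

0.987 -0.374 1.703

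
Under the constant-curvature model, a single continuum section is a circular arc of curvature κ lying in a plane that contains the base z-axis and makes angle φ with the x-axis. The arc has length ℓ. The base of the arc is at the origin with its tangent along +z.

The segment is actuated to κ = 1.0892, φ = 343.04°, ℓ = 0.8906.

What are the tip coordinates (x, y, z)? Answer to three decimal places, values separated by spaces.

θ = κ·ℓ = 1.0892 × 0.8906 = 0.97004 rad
ρ = (1 − cos θ)/κ = (1 − 0.56527)/1.0892 = 0.39913
z = sin θ / κ = 0.82491/1.0892 = 0.75735
x = ρ cos φ = 0.39913 × cos(343.04°) = 0.38177
y = ρ sin φ = 0.39913 × sin(343.04°) = -0.11643

0.382 -0.116 0.757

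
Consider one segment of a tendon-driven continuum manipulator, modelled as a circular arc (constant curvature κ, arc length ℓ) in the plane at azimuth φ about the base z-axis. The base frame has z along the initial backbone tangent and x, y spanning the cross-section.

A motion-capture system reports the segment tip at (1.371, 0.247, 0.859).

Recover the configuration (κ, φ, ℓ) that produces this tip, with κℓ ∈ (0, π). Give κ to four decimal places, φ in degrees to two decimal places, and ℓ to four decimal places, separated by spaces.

1.0402 10.21 1.9578

ρ = √(x²+y²) = √(1.371² + 0.247²) = 1.39307
φ = atan2(y, x) mod 360° = atan2(0.247, 1.371) = 10.2129°
|p|² = ρ² + z² = 1.39307² + 0.859² = 2.67853
κ = 2ρ / |p|² = 2×1.39307 / 2.67853 = 1.04018
θ = 2·atan2(ρ, z) = 2·atan2(1.39307, 0.859) = 2.03649 rad
ℓ = θ/κ = 2.03649/1.04018 = 1.95783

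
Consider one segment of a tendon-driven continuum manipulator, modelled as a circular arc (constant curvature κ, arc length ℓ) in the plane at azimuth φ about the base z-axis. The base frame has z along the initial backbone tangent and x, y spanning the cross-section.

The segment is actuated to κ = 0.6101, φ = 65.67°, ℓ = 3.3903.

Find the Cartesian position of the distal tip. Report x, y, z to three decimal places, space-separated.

0.998 2.206 1.440

θ = κ·ℓ = 0.6101 × 3.3903 = 2.06842 rad
ρ = (1 − cos θ)/κ = (1 − -0.47734)/0.6101 = 2.42147
z = sin θ / κ = 0.87872/0.6101 = 1.44029
x = ρ cos φ = 2.42147 × cos(65.67°) = 0.99763
y = ρ sin φ = 2.42147 × sin(65.67°) = 2.20642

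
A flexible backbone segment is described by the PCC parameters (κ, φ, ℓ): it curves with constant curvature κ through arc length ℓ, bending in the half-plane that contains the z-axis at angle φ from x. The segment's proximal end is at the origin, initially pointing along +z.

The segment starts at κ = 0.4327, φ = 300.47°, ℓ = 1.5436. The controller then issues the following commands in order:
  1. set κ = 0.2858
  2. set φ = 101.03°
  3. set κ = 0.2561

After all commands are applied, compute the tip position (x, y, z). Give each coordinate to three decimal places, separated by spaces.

initial: κ=0.4327, φ=300.47°, ℓ=1.5436
cmd 1: set κ=0.2858 → (κ,φ,ℓ)=(0.2858,300.47°,1.5436) → tip=(0.1699,-0.2887,1.4940)
cmd 2: set φ=101.03° → (κ,φ,ℓ)=(0.2858,101.03°,1.5436) → tip=(-0.0641,0.3288,1.4940)
cmd 3: set κ=0.2561 → (κ,φ,ℓ)=(0.2561,101.03°,1.5436) → tip=(-0.0576,0.2956,1.5037)

-0.058 0.296 1.504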